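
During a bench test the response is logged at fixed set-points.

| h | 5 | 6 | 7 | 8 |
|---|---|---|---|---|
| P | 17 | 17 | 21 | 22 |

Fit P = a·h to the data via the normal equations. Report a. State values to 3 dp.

a = 2.931

From the data, Σh·h = 174.
Moment sums: Σh·P = 510.
Normal equations: [[174]]·[a]ᵀ = [510]ᵀ.
a = 510/174 = 2.93103.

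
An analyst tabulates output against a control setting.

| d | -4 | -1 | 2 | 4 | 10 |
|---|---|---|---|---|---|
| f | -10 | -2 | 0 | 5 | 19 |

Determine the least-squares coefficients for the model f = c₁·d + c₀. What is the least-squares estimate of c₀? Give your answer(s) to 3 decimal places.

c₀ = -2.000

Setting ∂/∂c₁ … = 0 gives: 137·c₁ + 11·c₀ = 252;  11·c₁ + 5·c₀ = 12.
(Σd·d = 137, Σd = 11, Σ1 = 5, Σd·f = 252, Σf = 12.)
Eliminating c₀: 5·(row 1) − 11·(row 2) gives 564·c₁ = 5·252 − 11·12 = 1128, so c₁ = 2.
Then c₀ = (12 − 11·2)/5 = -2.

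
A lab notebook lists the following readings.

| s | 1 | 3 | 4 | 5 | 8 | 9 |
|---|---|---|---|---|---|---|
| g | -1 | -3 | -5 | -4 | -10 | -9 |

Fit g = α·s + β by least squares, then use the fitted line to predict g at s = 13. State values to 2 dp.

Entries of AᵀA: Σs·s = 196, Σs = 30, Σ1 = 6.
Right-hand side: Σs·g = -211, Σg = -32.
Normal equations: [[196, 30]; [30, 6]]·[α, β]ᵀ = [-211, -32]ᵀ.
Δ = 196·6 − 30² = 276.
α = ((-211)·6 − 30·(-32))/276 = -51/46; β = (196·(-32) − 30·(-211))/276 = 29/138.
At s = 13: ĝ = (-51/46)·(13) + (29/138)·(1) = -980/69.

ĝ = -14.20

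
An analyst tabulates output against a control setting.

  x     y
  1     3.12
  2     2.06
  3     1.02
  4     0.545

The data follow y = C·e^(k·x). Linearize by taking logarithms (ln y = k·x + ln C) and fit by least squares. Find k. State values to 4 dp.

With ln yᵢ as the transformed response and xᵢ as the regressor:
Σx = 10.0000, Σ(x)² = 30.0000, Σln y = 1.2734, Σx·ln y = 0.2148.
Equations: 30.0000·k + 10.0000·ln C = 0.2148;  10.0000·k + 4·ln C = 1.2734.
Slope k = (n·Σx·ln y − Σx·Σln y)/(n·Σ(x)² − (Σx)²) = (4·0.2148 − 10.0000·1.2734)/20.0000 = -0.59373; ln C = (Σln y − k·Σx)/n = 1.80267.

k = -0.5937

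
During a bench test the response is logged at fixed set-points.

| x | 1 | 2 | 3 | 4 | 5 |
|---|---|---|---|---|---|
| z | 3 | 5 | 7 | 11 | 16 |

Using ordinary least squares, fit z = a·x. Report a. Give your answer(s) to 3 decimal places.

a = 2.873

Forming MᵀM = [[55]] and Mᵀz = [158]ᵀ gives MᵀM·[a]ᵀ = Mᵀz.
Hence a = 158 / 55 ≈ 2.87273.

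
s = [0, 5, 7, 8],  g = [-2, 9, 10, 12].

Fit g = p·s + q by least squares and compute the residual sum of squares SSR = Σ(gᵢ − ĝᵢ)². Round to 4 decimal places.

SSR = 4.1184

Compute the Gram sums: Σs·s = 138, Σs = 20, Σ1 = 4.
Right-hand side: Σs·g = 211, Σg = 29.
Normal equations: [[138, 20]; [20, 4]]·[p, q]ᵀ = [211, 29]ᵀ.
Eliminating q: 4·(row 1) − 20·(row 2) gives 152·p = 4·211 − 20·29 = 264, so p = 33/19.
Then q = (29 − 20·(33/19))/4 = -109/76.
Residuals: -43/76, 7/4, -55/76, -35/76; SSR = 313/76.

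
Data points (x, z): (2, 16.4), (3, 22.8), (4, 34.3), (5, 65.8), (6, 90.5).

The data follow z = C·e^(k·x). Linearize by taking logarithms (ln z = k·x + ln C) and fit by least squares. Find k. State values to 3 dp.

k = 0.448

With ln zᵢ as the transformed response and xᵢ as the regressor:
AᵀA = [[90.0000, 20.0000]; [20.0000, 5]], rhs = [77.0806, 18.1512]ᵀ  (here Σx = 20.0000, Σ(x)² = 90.0000, Σln z = 18.1512, Σx·ln z = 77.0806).
Solving (det = 50.0000): k = 0.44760, ln C = 1.83983.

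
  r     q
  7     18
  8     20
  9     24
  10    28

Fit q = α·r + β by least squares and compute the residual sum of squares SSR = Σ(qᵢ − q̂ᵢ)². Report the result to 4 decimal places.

SSR = 1.2000

Compute the Gram sums: Σr·r = 294, Σr = 34, Σ1 = 4.
And Σr·q = 782, Σq = 90.
MᵀM·[α, β]ᵀ = Mᵀq becomes [[294, 34]; [34, 4]]·[α, β]ᵀ = [782, 90]ᵀ.
Eliminating β: 4·(row 1) − 34·(row 2) gives 20·α = 4·782 − 34·90 = 68, so α = 17/5.
Then β = (90 − 34·(17/5))/4 = -32/5.
Residuals: 3/5, -4/5, -1/5, 2/5; SSR = 6/5.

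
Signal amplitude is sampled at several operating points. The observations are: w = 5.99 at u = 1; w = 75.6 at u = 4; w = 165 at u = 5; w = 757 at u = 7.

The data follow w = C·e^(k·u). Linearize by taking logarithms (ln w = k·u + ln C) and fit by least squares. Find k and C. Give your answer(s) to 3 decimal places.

k = 0.809, C = 2.790

Let Y = ln w. Fitting Y = k·u + ln C by least squares:
AᵀA = [[91.0000, 17.0000]; [17.0000, 4]], rhs = [91.0272, 17.8509]ᵀ  (here Σu = 17.0000, Σ(u)² = 91.0000, Σln w = 17.8509, Σu·ln w = 91.0272).
Δ = 91.0000·4 − (17.0000)² = 75.0000; k = (91.0272·4 − 17.0000·17.8509)/75.0000 = 0.80859, ln C = (91.0000·17.8509 − 17.0000·91.0272)/75.0000 = 1.02621, so C = exp(1.02621) = 2.79047.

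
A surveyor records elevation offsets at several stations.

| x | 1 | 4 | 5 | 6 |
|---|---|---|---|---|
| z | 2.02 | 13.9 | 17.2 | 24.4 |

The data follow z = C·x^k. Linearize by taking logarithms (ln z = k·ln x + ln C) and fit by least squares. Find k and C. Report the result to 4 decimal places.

k = 1.3707, C = 2.0199

Let Y = ln z. Fitting Y = k·ln x + ln C by least squares:
Over the data: Σln x = 4.7875, Σ(ln x)² = 7.7225, Σln z = 9.3745, Σln x·ln z = 13.9512.
Normal system: [[7.7225, 4.7875]; [4.7875, 4]]·[k, ln C]ᵀ = [13.9512, 9.3745]ᵀ.
Solving (det = 7.9699): k = 1.37072, ln C = 0.70304, so C = exp(0.70304) = 2.01988.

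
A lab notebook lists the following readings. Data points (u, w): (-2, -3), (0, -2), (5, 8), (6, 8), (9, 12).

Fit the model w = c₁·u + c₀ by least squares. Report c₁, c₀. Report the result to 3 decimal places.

Entries of MᵀM: Σu·u = 146, Σu = 18, Σ1 = 5.
Moment sums: Σu·w = 202, Σw = 23.
MᵀM·[c₁, c₀]ᵀ = Mᵀw becomes [[146, 18]; [18, 5]]·[c₁, c₀]ᵀ = [202, 23]ᵀ.
Determinant 146·5 − 18² = 406.
c₁ = (202·5 − 18·23)/406 = 298/203; c₀ = (146·23 − 18·202)/406 = -139/203.

c₁ = 1.468, c₀ = -0.685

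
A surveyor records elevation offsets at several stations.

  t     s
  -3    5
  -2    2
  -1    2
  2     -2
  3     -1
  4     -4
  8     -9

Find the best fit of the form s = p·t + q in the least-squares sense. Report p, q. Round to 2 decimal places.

Normal-equation sums: Σt·t = 107, Σt = 11, Σ1 = 7.
Right-hand side: Σt·s = -116, Σs = -7.
Determinant 107·7 − 11² = 628.
p = ((-116)·7 − 11·(-7))/628 = -735/628; q = (107·(-7) − 11·(-116))/628 = 527/628.

p = -1.17, q = 0.84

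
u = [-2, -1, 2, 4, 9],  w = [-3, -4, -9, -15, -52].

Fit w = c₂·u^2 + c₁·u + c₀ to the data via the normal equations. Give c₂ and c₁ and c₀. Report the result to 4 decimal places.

From the data, Σu^2·u^2 = 6850, Σu^2·u = 792, Σu^2 = 106, Σu·u = 106, Σu = 12, Σ1 = 5.
For Xᵀw: Σu^2·w = -4504, Σu·w = -536, Σw = -83.
So XᵀX·[c₂, c₁, c₀]ᵀ = Xᵀw: [[6850, 792, 106]; [792, 106, 12]; [106, 12, 5]]·[c₂, c₁, c₀]ᵀ = [-4504, -536, -83]ᵀ.
Inverting the 3×3 Gram matrix, [c₂, c₁, c₀]ᵀ = [-38505/82903, -93542/82903, -335383/82903]ᵀ.

c₂ = -0.4645, c₁ = -1.1283, c₀ = -4.0455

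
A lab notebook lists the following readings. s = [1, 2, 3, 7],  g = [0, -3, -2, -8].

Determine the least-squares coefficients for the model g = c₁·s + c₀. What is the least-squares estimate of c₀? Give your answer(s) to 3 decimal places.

c₀ = 0.783

Compute the Gram sums: Σs·s = 63, Σs = 13, Σ1 = 4.
Right-hand side: Σs·g = -68, Σg = -13.
XᵀX·[c₁, c₀]ᵀ = Xᵀg becomes [[63, 13]; [13, 4]]·[c₁, c₀]ᵀ = [-68, -13]ᵀ.
Eliminating c₀: 4·(row 1) − 13·(row 2) gives 83·c₁ = 4·(-68) − 13·(-13) = -103, so c₁ = -103/83.
Then c₀ = ((-13) − 13·(-103/83))/4 = 65/83.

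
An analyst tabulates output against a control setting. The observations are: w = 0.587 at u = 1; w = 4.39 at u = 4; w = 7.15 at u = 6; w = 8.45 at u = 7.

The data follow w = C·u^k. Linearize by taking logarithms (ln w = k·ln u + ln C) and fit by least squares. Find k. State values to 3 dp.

Let Y = ln w. Fitting Y = k·ln u + ln C by least squares:
Σln u = 5.1240, Σ(ln u)² = 8.9188, Σln w = 5.0479, Σln u·ln w = 9.7283.
Equations: 8.9188·k + 5.1240·ln C = 9.7283;  5.1240·k + 4·ln C = 5.0479.
Solving (det = 9.4201): k = 1.38512, ln C = -0.51235.

k = 1.385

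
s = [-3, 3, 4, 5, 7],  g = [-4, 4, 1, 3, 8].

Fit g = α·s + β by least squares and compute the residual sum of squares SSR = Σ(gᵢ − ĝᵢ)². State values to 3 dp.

Entries of AᵀA: Σs·s = 108, Σs = 16, Σ1 = 5.
Moment sums: Σs·g = 99, Σg = 12.
Δ = 108·5 − 16² = 284.
α = (99·5 − 16·12)/284 = 303/284; β = (108·12 − 16·99)/284 = -72/71.
Residuals: 61/284, 515/284, -160/71, -375/284, 439/284; SSR = 3563/284.

SSR = 12.546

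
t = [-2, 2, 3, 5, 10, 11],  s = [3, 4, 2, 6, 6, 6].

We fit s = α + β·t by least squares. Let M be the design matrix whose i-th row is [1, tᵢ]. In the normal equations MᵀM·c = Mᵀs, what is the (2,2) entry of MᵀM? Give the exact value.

Row 2 ↔ basis t, column 2 ↔ basis t, so (MᵀM)_{2,2} = Σᵢ (t)·(t) = (-2)·(-2) + (2)·(2) + (3)·(3) + (5)·(5) + (10)·(10) + (11)·(11) = 263.

263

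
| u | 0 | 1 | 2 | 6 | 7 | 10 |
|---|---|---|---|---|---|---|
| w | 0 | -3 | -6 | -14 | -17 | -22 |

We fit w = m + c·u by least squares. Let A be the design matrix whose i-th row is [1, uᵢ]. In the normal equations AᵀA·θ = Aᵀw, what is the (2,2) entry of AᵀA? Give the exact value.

Row 2 ↔ basis u, column 2 ↔ basis u, so (AᵀA)_{2,2} = Σᵢ (u)·(u) = (0)·(0) + (1)·(1) + (2)·(2) + (6)·(6) + (7)·(7) + (10)·(10) = 190.

190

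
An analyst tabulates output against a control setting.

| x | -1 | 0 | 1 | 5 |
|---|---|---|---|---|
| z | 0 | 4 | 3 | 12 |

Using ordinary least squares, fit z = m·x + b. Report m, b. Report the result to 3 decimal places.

m = 1.892, b = 2.386

Normal-equation sums: Σx·x = 27, Σx = 5, Σ1 = 4.
For Mᵀz: Σx·z = 63, Σz = 19.
Determinant 27·4 − 5² = 83.
m = (63·4 − 5·19)/83 = 157/83; b = (27·19 − 5·63)/83 = 198/83.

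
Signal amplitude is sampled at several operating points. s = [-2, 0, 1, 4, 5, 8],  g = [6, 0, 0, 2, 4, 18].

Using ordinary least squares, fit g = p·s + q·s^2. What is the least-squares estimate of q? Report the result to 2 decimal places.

Sums needed: Σs·s = 110, Σs·s^2 = 694, Σs^2·s^2 = 4994.
Moment sums: Σs·g = 160, Σs^2·g = 1308.
Determinant 110·4994 − 694² = 67704.
p = (160·4994 − 694·1308)/67704 = -13589/8463; q = (110·1308 − 694·160)/67704 = 4105/8463.

q = 0.49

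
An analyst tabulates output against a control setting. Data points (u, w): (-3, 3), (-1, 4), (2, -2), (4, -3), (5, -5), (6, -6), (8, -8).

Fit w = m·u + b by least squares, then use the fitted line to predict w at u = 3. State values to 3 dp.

ŵ = -2.429

From the data, Σu·u = 155, Σu = 21, Σ1 = 7.
For Mᵀw: Σu·w = -154, Σw = -17.
So MᵀM·[m, b]ᵀ = Mᵀw: [[155, 21]; [21, 7]]·[m, b]ᵀ = [-154, -17]ᵀ.
det = 155·7 − 21² = 644.
m = ((-154)·7 − 21·(-17))/644 = -103/92; b = (155·(-17) − 21·(-154))/644 = 599/644.
At u = 3: ŵ = (-103/92)·(3) + (599/644)·(1) = -17/7.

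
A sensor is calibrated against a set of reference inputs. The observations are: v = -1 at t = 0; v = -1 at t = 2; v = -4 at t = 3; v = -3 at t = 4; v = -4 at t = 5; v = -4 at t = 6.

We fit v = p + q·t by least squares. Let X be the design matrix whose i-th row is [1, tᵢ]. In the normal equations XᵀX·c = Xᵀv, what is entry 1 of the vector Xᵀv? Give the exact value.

Entry 1 ↔ basis 1, so (Xᵀv)_{1} = Σᵢ vᵢ = (1)·(-1) + (1)·(-1) + (1)·(-4) + (1)·(-3) + (1)·(-4) + (1)·(-4) = -17.

-17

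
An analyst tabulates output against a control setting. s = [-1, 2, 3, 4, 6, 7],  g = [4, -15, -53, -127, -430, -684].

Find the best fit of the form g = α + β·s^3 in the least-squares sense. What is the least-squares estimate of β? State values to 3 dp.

AᵀA·[α, β]ᵀ = Aᵀg reads: 6·α + 657·β = -1305;  657·α + 169195·β = -337175.
Δ = 6·169195 − 657² = 583521.
α = ((-1305)·169195 − 657·(-337175))/583521 = 241500/194507; β = (6·(-337175) − 657·(-1305))/583521 = -388555/194507.

β = -1.998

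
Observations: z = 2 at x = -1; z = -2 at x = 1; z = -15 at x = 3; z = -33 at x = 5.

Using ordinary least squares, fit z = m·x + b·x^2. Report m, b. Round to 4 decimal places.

m = -2.3456, b = -0.8523

Setting ∂/∂m … = 0 gives: 36·m + 152·b = -214;  152·m + 708·b = -960.
det = 36·708 − 152² = 2384.
m = ((-214)·708 − 152·(-960))/2384 = -699/298; b = (36·(-960) − 152·(-214))/2384 = -127/149.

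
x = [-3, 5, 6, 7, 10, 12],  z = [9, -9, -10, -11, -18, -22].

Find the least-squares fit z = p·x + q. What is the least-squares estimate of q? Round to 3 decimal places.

q = 2.494

Forming AᵀA = [[363, 37]; [37, 6]] and Aᵀz = [-653, -61]ᵀ gives AᵀA·[p, q]ᵀ = Aᵀz.
Determinant 363·6 − 37² = 809.
p = ((-653)·6 − 37·(-61))/809 = -1661/809; q = (363·(-61) − 37·(-653))/809 = 2018/809.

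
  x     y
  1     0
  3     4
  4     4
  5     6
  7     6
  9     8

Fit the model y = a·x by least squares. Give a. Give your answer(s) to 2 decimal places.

Setting ∂/∂a … = 0 gives: 181·a = 172.
a = 172/181 = 0.950276.

a = 0.95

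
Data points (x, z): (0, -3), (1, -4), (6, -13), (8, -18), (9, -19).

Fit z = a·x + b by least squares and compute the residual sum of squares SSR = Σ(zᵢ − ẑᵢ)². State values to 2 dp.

The normal system AᵀA·[a, b]ᵀ = Aᵀz is [[182, 24]; [24, 5]]·[a, b]ᵀ = [-397, -57]ᵀ.
Determinant 182·5 − 24² = 334.
a = ((-397)·5 − 24·(-57))/334 = -617/334; b = (182·(-57) − 24·(-397))/334 = -423/167.
Residuals: -78/167, 127/334, 103/167, -115/167, 53/334; SSR = 415/334.

SSR = 1.24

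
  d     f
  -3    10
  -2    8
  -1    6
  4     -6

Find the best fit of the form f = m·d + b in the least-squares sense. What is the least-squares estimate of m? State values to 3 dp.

Setting ∂/∂m … = 0 gives: 30·m + (-2)·b = -76;  (-2)·m + 4·b = 18.
Determinant 30·4 − (-2)² = 116.
m = ((-76)·4 − (-2)·18)/116 = -67/29; b = (30·18 − (-2)·(-76))/116 = 97/29.

m = -2.310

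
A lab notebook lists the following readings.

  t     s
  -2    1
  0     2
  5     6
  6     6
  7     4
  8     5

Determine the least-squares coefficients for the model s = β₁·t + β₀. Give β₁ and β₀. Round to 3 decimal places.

β₁ = 0.439, β₀ = 2.244

From the data, Σt·t = 178, Σt = 24, Σ1 = 6.
For Mᵀs: Σt·s = 132, Σs = 24.
MᵀM·[β₁, β₀]ᵀ = Mᵀs becomes [[178, 24]; [24, 6]]·[β₁, β₀]ᵀ = [132, 24]ᵀ.
Δ = 178·6 − 24² = 492.
β₁ = (132·6 − 24·24)/492 = 18/41; β₀ = (178·24 − 24·132)/492 = 92/41.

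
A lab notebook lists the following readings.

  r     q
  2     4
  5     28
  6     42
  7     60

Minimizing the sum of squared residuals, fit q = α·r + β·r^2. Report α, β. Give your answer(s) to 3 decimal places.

The normal system XᵀX·[α, β]ᵀ = Xᵀq is [[114, 692]; [692, 4338]]·[α, β]ᵀ = [820, 5168]ᵀ.
Eliminating β: 4338·(row 1) − 692·(row 2) gives 15668·α = 4338·820 − 692·5168 = -19096, so α = -4774/3917.
Then β = (5168 − 692·(-4774/3917))/4338 = 5428/3917.

α = -1.219, β = 1.386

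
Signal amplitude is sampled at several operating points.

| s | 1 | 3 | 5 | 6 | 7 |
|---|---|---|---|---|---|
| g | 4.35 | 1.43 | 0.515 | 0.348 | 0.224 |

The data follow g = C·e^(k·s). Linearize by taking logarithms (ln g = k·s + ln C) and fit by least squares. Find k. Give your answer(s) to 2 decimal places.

Linearized form: ln g = k·s + ln C. From the 5 transformed points,
AᵀA = [[120.0000, 22.0000]; [22.0000, 5]], rhs = [-17.5808, -1.3874]ᵀ  (here Σs = 22.0000, Σ(s)² = 120.0000, Σln g = -1.3874, Σs·ln g = -17.5808).
Solving (det = 116.0000): k = -0.49467, ln C = 1.89905.

k = -0.49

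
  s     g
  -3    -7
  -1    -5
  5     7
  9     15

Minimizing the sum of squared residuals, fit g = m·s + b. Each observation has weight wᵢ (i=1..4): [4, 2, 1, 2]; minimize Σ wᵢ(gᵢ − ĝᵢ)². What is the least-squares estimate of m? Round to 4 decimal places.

m = 1.8519

XᵀWX·[m, b]ᵀ = XᵀWg reads: 225·m + 9·b = 399;  9·m + 9·b = -1.
Eliminating b: 9·(row 1) − 9·(row 2) gives 1944·m = 9·399 − 9·(-1) = 3600, so m = 50/27.
Then b = ((-1) − 9·(50/27))/9 = -53/27.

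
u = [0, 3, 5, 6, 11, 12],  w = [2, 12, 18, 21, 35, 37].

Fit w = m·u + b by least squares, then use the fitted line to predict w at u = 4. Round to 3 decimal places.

ŵ = 14.543

XᵀX·[m, b]ᵀ = Xᵀw reads: 335·m + 37·b = 1081;  37·m + 6·b = 125.
(Σu·u = 335, Σu = 37, Σ1 = 6, Σu·w = 1081, Σw = 125.)
Eliminating b: 6·(row 1) − 37·(row 2) gives 641·m = 6·1081 − 37·125 = 1861, so m = 1861/641.
Then b = (125 − 37·(1861/641))/6 = 1878/641.
At u = 4: ŵ = (1861/641)·(4) + (1878/641)·(1) = 9322/641.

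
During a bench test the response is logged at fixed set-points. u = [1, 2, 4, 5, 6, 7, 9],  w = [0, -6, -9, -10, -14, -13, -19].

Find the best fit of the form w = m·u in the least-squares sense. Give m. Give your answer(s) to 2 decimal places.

Forming AᵀA = [[212]] and Aᵀw = [-444]ᵀ gives AᵀA·[m]ᵀ = Aᵀw.
Hence m = -444 / 212 ≈ -2.09434.

m = -2.09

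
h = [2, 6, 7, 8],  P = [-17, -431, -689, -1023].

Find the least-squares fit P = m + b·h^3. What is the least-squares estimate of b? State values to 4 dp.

Entries of AᵀA: Σ1 = 4, Σh^3 = 1079, Σh^3·h^3 = 426513.
For AᵀP: ΣP = -2160, Σh^3·P = -853335.
AᵀA·[m, b]ᵀ = AᵀP becomes [[4, 1079]; [1079, 426513]]·[m, b]ᵀ = [-2160, -853335]ᵀ.
Eliminating b: 426513·(row 1) − 1079·(row 2) gives 541811·m = 426513·(-2160) − 1079·(-853335) = -519615, so m = -519615/541811.
Then b = ((-853335) − 1079·(-519615/541811))/426513 = -1082700/541811.

b = -1.9983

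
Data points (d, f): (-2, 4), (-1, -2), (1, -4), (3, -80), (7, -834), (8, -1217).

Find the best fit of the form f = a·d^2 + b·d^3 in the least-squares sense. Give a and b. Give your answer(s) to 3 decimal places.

a = -2.951, b = -2.009

Entries of AᵀA: Σd^2·d^2 = 6596, Σd^2·d^3 = 49786, Σd^3·d^3 = 380588.
Right-hand side: Σd^2·f = -119464, Σd^3·f = -911360.
Δ = 6596·380588 − 49786² = 31712652.
a = ((-119464)·380588 − 49786·(-911360))/31712652 = -7799656/2642721; b = (6596·(-911360) − 49786·(-119464))/31712652 = -5307988/2642721.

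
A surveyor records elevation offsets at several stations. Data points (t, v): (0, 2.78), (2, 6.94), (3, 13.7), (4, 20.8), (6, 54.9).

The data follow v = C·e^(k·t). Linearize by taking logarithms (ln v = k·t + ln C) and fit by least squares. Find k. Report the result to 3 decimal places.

With ln vᵢ as the transformed response and tᵢ as the regressor:
Σt = 15.0000, Σ(t)² = 65.0000, Σln v = 12.6176, Σt·ln v = 47.8997.
Normal system: [[65.0000, 15.0000]; [15.0000, 5]]·[k, ln C]ᵀ = [47.8997, 12.6176]ᵀ.
Solving (det = 100.0000): k = 0.50234, ln C = 1.01650.

k = 0.502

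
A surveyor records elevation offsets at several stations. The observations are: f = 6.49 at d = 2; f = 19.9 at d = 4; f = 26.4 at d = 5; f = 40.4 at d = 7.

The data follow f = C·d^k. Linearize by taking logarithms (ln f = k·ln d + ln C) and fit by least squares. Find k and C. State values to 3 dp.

Let Y = ln f. Fitting Y = k·ln d + ln C by least squares:
Σln d = 5.6348, Σ(ln d)² = 8.7791, Σln f = 11.8332, Σln d·ln f = 17.9083.
Normal system: [[8.7791, 5.6348]; [5.6348, 4]]·[k, ln C]ᵀ = [17.9083, 11.8332]ᵀ.
Solving (det = 3.3656): k = 1.47240, ln C = 0.88413, so C = exp(0.88413) = 2.42088.

k = 1.472, C = 2.421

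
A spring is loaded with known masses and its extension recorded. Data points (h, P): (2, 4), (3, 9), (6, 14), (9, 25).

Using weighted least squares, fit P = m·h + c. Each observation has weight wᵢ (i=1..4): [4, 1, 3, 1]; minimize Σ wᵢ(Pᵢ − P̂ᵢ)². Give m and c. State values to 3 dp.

m = 2.755, c = -1.411

Entries of MᵀWM: Σwᵢ·h·h = 214, Σwᵢ·h = 38, Σwᵢ·1 = 9.
For MᵀWP: Σwᵢ·h·P = 536, Σwᵢ·P = 92.
MᵀWM·[m, c]ᵀ = MᵀWP becomes [[214, 38]; [38, 9]]·[m, c]ᵀ = [536, 92]ᵀ.
Δ = 214·9 − 38² = 482.
m = (536·9 − 38·92)/482 = 664/241; c = (214·92 − 38·536)/482 = -340/241.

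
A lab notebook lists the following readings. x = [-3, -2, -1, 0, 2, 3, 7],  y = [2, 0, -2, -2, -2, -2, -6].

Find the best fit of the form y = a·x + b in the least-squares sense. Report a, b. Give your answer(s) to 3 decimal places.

From the data, Σx·x = 76, Σx = 6, Σ1 = 7.
And Σx·y = -56, Σy = -12.
Normal equations: [[76, 6]; [6, 7]]·[a, b]ᵀ = [-56, -12]ᵀ.
Determinant 76·7 − 6² = 496.
a = ((-56)·7 − 6·(-12))/496 = -20/31; b = (76·(-12) − 6·(-56))/496 = -36/31.

a = -0.645, b = -1.161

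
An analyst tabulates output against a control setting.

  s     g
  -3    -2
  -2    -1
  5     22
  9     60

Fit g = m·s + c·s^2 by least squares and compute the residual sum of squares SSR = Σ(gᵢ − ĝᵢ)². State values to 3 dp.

The normal system MᵀM·[m, c]ᵀ = Mᵀg is [[119, 819]; [819, 7283]]·[m, c]ᵀ = [658, 5388]ᵀ.
Eliminating c: 7283·(row 1) − 819·(row 2) gives 195916·m = 7283·658 − 819·5388 = 379442, so m = 27103/13994.
Then c = (5388 − 819·(27103/13994))/7283 = 7305/13994.
Residuals: -6212/6997, 5496/6997, -5136/6997, 2004/6997; SSR = 14176/6997.

SSR = 2.026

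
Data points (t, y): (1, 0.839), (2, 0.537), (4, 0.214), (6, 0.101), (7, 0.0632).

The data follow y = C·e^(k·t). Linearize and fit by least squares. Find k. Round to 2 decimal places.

k = -0.43

With ln yᵢ as the transformed response and tᵢ as the regressor:
Sums: Σt = 20.0000, Σ(t)² = 106.0000, Σln y = -7.3932, Σt·ln y = -40.6721.
Normal system: [[106.0000, 20.0000]; [20.0000, 5]]·[k, ln C]ᵀ = [-40.6721, -7.3932]ᵀ.
Slope k = (n·Σt·ln y − Σt·Σln y)/(n·Σ(t)² − (Σt)²) = (5·-40.6721 − 20.0000·-7.3932)/130.0000 = -0.42690; ln C = (Σln y − k·Σt)/n = 0.22898.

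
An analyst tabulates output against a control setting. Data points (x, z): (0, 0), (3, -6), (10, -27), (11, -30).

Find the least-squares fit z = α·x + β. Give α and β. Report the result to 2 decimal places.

α = -2.79, β = 0.99

Setting ∂/∂α … = 0 gives: 230·α + 24·β = -618;  24·α + 4·β = -63.
(Σx·x = 230, Σx = 24, Σ1 = 4, Σx·z = -618, Σz = -63.)
Δ = 230·4 − 24² = 344.
α = ((-618)·4 − 24·(-63))/344 = -120/43; β = (230·(-63) − 24·(-618))/344 = 171/172.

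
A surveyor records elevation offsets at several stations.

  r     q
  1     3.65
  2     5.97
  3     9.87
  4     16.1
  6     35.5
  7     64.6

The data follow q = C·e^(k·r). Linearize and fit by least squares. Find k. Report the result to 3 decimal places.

k = 0.467

Linearized form: ln q = k·r + ln C. From the 6 transformed points,
Σr = 23.0000, Σ(r)² = 115.0000, Σln q = 15.8875, Σr·ln q = 73.4467.
Equations: 115.0000·k + 23.0000·ln C = 73.4467;  23.0000·k + 6·ln C = 15.8875.
Slope k = (n·Σr·ln q − Σr·Σln q)/(n·Σ(r)² − (Σr)²) = (6·73.4467 − 23.0000·15.8875)/161.0000 = 0.46750; ln C = (Σln q − k·Σr)/n = 0.85586.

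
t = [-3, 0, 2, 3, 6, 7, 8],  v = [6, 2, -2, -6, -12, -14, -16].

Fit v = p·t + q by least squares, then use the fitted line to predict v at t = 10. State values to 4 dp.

v̂ = -20.0719

Setting ∂/∂p … = 0 gives: 171·p + 23·q = -338;  23·p + 7·q = -42.
(Σt·t = 171, Σt = 23, Σ1 = 7, Σt·v = -338, Σv = -42.)
Eliminating q: 7·(row 1) − 23·(row 2) gives 668·p = 7·(-338) − 23·(-42) = -1400, so p = -350/167.
Then q = ((-42) − 23·(-350/167))/7 = 148/167.
At t = 10: v̂ = (-350/167)·(10) + (148/167)·(1) = -3352/167.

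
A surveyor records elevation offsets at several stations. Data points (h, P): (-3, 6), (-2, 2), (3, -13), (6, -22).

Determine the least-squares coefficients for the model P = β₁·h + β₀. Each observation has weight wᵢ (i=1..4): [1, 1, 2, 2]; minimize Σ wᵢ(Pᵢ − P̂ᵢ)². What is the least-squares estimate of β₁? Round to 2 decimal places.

β₁ = -3.07

Entries of XᵀWX: Σwᵢ·h·h = 103, Σwᵢ·h = 13, Σwᵢ·1 = 6.
Right-hand side: Σwᵢ·h·P = -364, Σwᵢ·P = -62.
So XᵀWX·[β₁, β₀]ᵀ = XᵀWP: [[103, 13]; [13, 6]]·[β₁, β₀]ᵀ = [-364, -62]ᵀ.
Eliminating β₀: 6·(row 1) − 13·(row 2) gives 449·β₁ = 6·(-364) − 13·(-62) = -1378, so β₁ = -1378/449.
Then β₀ = ((-62) − 13·(-1378/449))/6 = -1654/449.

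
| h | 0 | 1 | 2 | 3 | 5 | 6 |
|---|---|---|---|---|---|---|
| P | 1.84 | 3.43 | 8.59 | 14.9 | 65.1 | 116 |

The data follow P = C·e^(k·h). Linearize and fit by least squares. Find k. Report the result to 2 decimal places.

k = 0.70

Let Y = ln P. Fitting Y = k·h + ln C by least squares:
XᵀX = [[75.0000, 17.0000]; [17.0000, 6]], rhs = [63.0390, 15.6238]ᵀ  (here Σh = 17.0000, Σ(h)² = 75.0000, Σln P = 15.6238, Σh·ln P = 63.0390).
Solving (det = 161.0000): k = 0.69956, ln C = 0.62188.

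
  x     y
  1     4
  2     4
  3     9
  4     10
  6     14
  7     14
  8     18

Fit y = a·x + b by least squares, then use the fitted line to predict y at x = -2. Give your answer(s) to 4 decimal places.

ŷ = -2.1644

From the data, Σx·x = 179, Σx = 31, Σ1 = 7.
For Mᵀy: Σx·y = 405, Σy = 73.
MᵀM·[a, b]ᵀ = Mᵀy becomes [[179, 31]; [31, 7]]·[a, b]ᵀ = [405, 73]ᵀ.
Eliminating b: 7·(row 1) − 31·(row 2) gives 292·a = 7·405 − 31·73 = 572, so a = 143/73.
Then b = (73 − 31·(143/73))/7 = 128/73.
At x = -2: ŷ = (143/73)·(-2) + (128/73)·(1) = -158/73.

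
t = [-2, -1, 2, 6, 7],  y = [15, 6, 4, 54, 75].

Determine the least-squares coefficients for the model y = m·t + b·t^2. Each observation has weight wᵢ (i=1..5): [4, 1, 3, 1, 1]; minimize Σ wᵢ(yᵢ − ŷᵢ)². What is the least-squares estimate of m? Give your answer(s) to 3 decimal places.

m = -3.080

Sums needed: Σwᵢ·t·t = 114, Σwᵢ·t·t^2 = 550, Σwᵢ·t^2·t^2 = 3810.
Right-hand side: Σwᵢ·t·y = 747, Σwᵢ·t^2·y = 5913.
XᵀWX·[m, b]ᵀ = XᵀWy becomes [[114, 550]; [550, 3810]]·[m, b]ᵀ = [747, 5913]ᵀ.
Eliminating b: 3810·(row 1) − 550·(row 2) gives 131840·m = 3810·747 − 550·5913 = -406080, so m = -1269/412.
Then b = (5913 − 550·(-1269/412))/3810 = 4113/2060.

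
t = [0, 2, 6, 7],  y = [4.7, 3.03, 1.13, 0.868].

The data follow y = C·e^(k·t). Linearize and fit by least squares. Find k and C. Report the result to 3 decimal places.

Taking logs, ln y = k·t + ln C, so regress ln y on t.
XᵀX = [[89.0000, 15.0000]; [15.0000, 4]], rhs = [1.9595, 2.6368]ᵀ  (here Σt = 15.0000, Σ(t)² = 89.0000, Σln y = 2.6368, Σt·ln y = 1.9595).
Slope k = (n·Σt·ln y − Σt·Σln y)/(n·Σ(t)² − (Σt)²) = (4·1.9595 − 15.0000·2.6368)/131.0000 = -0.24209; ln C = (Σln y − k·Σt)/n = 1.56703, so C = exp(1.56703) = 4.79240.

k = -0.242, C = 4.792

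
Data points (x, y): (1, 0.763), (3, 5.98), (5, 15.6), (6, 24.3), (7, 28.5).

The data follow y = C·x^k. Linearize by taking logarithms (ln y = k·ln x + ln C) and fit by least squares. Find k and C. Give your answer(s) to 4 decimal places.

k = 1.8882, C = 0.7611

Linearized form: ln y = k·ln x + ln C. From the 5 transformed points,
AᵀA = [[10.7942, 6.4457]; [6.4457, 5]], rhs = [18.6215, 10.8056]ᵀ  (here Σln x = 6.4457, Σ(ln x)² = 10.7942, Σln y = 10.8056, Σln x·ln y = 18.6215).
Slope k = (n·Σln x·ln y − Σln x·Σln y)/(n·Σ(ln x)² − (Σln x)²) = (5·18.6215 − 6.4457·10.8056)/12.4237 = 1.88815; ln C = (Σln y − k·Σln x)/n = -0.27298, so C = exp(-0.27298) = 0.76110.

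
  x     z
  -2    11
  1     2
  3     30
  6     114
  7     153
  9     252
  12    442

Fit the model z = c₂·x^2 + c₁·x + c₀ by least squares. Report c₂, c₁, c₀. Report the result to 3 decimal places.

c₂ = 2.997, c₁ = 0.925, c₀ = -0.050

Normal-equation sums: Σx^2·x^2 = 31092, Σx^2·x = 3036, Σx^2 = 324, Σx·x = 324, Σx = 36, Σ1 = 7.
For Aᵀz: Σx^2·z = 95977, Σx·z = 9397, Σz = 1004.
So AᵀA·[c₂, c₁, c₀]ᵀ = Aᵀz: [[31092, 3036, 324]; [3036, 324, 36]; [324, 36, 7]]·[c₂, c₁, c₀]ᵀ = [95977, 9397, 1004]ᵀ.
Solving the 3×3 system (Gaussian elimination) gives c₂ = 313687/104664, c₁ = 96797/104664, c₀ = -218/4361.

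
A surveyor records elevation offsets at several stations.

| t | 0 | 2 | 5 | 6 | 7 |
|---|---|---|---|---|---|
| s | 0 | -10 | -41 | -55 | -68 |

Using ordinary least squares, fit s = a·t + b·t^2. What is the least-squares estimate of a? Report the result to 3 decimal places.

Sums needed: Σt·t = 114, Σt·t^2 = 692, Σt^2·t^2 = 4338.
For Xᵀs: Σt·s = -1031, Σt^2·s = -6377.
Normal equations: [[114, 692]; [692, 4338]]·[a, b]ᵀ = [-1031, -6377]ᵀ.
Δ = 114·4338 − 692² = 15668.
a = ((-1031)·4338 − 692·(-6377))/15668 = -29797/7834; b = (114·(-6377) − 692·(-1031))/15668 = -6763/7834.

a = -3.804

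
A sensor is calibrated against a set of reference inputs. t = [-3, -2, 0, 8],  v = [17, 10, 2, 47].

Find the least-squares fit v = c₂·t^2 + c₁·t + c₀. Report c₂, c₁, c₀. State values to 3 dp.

Normal-equation sums: Σt^2·t^2 = 4193, Σt^2·t = 477, Σt^2 = 77, Σt·t = 77, Σt = 3, Σ1 = 4.
Right-hand side: Σt^2·v = 3201, Σt·v = 305, Σv = 76.
Normal equations: [[4193, 477, 77]; [477, 77, 3]; [77, 3, 4]]·[c₂, c₁, c₀]ᵀ = [3201, 305, 76]ᵀ.
Inverting the 3×3 Gram matrix, [c₂, c₁, c₀]ᵀ = [3991/4132, -112781/53716, 53221/26858]ᵀ.

c₂ = 0.966, c₁ = -2.100, c₀ = 1.982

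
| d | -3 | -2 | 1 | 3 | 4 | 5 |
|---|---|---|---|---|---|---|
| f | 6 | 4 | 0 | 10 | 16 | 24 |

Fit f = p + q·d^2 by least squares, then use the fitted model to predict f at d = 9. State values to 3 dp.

The normal equations are: 6·p + 64·q = 60;  64·p + 1060·q = 1016.
(Σ1 = 6, Σd^2 = 64, Σd^2·d^2 = 1060, Σf = 60, Σd^2·f = 1016.)
det = 6·1060 − 64² = 2264.
p = (60·1060 − 64·1016)/2264 = -178/283; q = (6·1016 − 64·60)/2264 = 282/283.
At d = 9: f̂ = (-178/283)·(1) + (282/283)·(81) = 22664/283.

f̂ = 80.085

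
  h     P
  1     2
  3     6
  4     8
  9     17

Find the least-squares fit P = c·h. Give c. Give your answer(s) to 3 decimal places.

Forming XᵀX = [[107]] and XᵀP = [205]ᵀ gives XᵀX·[c]ᵀ = XᵀP.
c = 205/107 = 1.91589.

c = 1.916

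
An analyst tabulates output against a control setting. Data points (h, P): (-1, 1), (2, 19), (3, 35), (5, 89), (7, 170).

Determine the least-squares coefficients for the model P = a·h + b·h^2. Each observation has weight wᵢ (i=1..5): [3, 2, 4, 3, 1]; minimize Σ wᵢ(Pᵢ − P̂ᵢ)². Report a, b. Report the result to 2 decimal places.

a = 2.39, b = 3.11

Entries of MᵀWM: Σwᵢ·h·h = 171, Σwᵢ·h·h^2 = 839, Σwᵢ·h^2·h^2 = 4635.
Moment sums: Σwᵢ·h·P = 3018, Σwᵢ·h^2·P = 16420.
Determinant 171·4635 − 839² = 88664.
a = (3018·4635 − 839·16420)/88664 = 106025/44332; b = (171·16420 − 839·3018)/88664 = 137859/44332.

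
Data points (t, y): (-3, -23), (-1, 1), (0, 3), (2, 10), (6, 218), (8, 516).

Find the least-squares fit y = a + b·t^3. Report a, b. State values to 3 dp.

Entries of XᵀX: Σ1 = 6, Σt^3 = 708, Σt^3·t^3 = 309594.
For Xᵀy: Σy = 725, Σt^3·y = 311980.
det = 6·309594 − 708² = 1356300.
a = (725·309594 − 708·311980)/1356300 = 39709/15070; b = (6·311980 − 708·725)/1356300 = 22643/22605.

a = 2.635, b = 1.002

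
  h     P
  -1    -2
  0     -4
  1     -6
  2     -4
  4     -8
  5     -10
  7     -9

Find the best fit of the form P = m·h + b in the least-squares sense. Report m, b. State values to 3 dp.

Forming XᵀX = [[96, 18]; [18, 7]] and XᵀP = [-157, -43]ᵀ gives XᵀX·[m, b]ᵀ = XᵀP.
det = 96·7 − 18² = 348.
m = ((-157)·7 − 18·(-43))/348 = -325/348; b = (96·(-43) − 18·(-157))/348 = -217/58.

m = -0.934, b = -3.741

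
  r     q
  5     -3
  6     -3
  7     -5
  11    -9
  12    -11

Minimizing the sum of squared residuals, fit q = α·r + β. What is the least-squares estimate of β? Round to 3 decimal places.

β = 3.268

AᵀA·[α, β]ᵀ = Aᵀq reads: 375·α + 41·β = -299;  41·α + 5·β = -31.
Determinant 375·5 − 41² = 194.
α = ((-299)·5 − 41·(-31))/194 = -112/97; β = (375·(-31) − 41·(-299))/194 = 317/97.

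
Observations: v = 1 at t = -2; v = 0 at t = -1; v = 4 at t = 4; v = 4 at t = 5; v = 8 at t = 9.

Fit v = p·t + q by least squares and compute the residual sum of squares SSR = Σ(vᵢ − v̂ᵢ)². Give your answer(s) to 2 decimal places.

Sums needed: Σt·t = 127, Σt = 15, Σ1 = 5.
For Aᵀv: Σt·v = 106, Σv = 17.
AᵀA·[p, q]ᵀ = Aᵀv becomes [[127, 15]; [15, 5]]·[p, q]ᵀ = [106, 17]ᵀ.
det = 127·5 − 15² = 410.
p = (106·5 − 15·17)/410 = 55/82; q = (127·17 − 15·106)/410 = 569/410.
Residuals: 391/410, -147/205, -29/410, -152/205, 118/205; SSR = 947/410.

SSR = 2.31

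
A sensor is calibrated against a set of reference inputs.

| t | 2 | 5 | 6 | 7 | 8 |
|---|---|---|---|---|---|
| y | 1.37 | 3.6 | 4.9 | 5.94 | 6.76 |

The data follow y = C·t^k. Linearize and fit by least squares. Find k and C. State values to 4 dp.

k = 1.1603, C = 0.6012

Let Y = ln y. Fitting Y = k·ln t + ln C by least squares:
AᵀA = [[14.3918, 8.1197]; [8.1197, 5]], rhs = [12.5682, 6.8777]ᵀ  (here Σln t = 8.1197, Σ(ln t)² = 14.3918, Σln y = 6.8777, Σln t·ln y = 12.5682).
Δ = 14.3918·5 − (8.1197)² = 6.0295; k = (12.5682·5 − 8.1197·6.8777)/6.0295 = 1.16033, ln C = (14.3918·6.8777 − 8.1197·12.5682)/6.0295 = -0.50877, so C = exp(-0.50877) = 0.60124.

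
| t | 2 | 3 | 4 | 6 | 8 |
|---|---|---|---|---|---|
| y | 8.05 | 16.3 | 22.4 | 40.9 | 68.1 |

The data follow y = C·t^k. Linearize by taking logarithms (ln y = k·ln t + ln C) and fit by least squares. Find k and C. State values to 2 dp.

k = 1.50, C = 2.92

Linearized form: ln y = k·ln t + ln C. From the 5 transformed points,
Sums: Σln t = 7.0493, Σ(ln t)² = 11.1437, Σln y = 15.9180, Σln t·ln y = 24.2489.
Normal system: [[11.1437, 7.0493]; [7.0493, 5]]·[k, ln C]ᵀ = [24.2489, 15.9180]ᵀ.
Slope k = (n·Σln t·ln y − Σln t·Σln y)/(n·Σ(ln t)² − (Σln t)²) = (5·24.2489 − 7.0493·15.9180)/6.0265 = 1.49911; ln C = (Σln y − k·Σln t)/n = 1.07008, so C = exp(1.07008) = 2.91560.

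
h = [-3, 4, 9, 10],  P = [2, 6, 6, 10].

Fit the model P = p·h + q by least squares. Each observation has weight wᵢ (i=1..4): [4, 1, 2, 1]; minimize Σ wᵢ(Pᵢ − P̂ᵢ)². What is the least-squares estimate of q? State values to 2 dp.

q = 3.38

Sums needed: Σwᵢ·h·h = 314, Σwᵢ·h = 20, Σwᵢ·1 = 8.
Moment sums: Σwᵢ·h·P = 208, Σwᵢ·P = 36.
Δ = 314·8 − 20² = 2112.
p = (208·8 − 20·36)/2112 = 59/132; q = (314·36 − 20·208)/2112 = 893/264.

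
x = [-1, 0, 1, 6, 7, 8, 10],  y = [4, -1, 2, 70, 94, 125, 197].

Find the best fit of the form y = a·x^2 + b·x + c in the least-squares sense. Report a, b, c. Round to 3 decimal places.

Normal-equation sums: Σx^2·x^2 = 17795, Σx^2·x = 2071, Σx^2 = 251, Σx·x = 251, Σx = 31, Σ1 = 7.
Right-hand side: Σx^2·y = 34832, Σx·y = 4046, Σy = 491.
Solving the 3×3 system (Gaussian elimination) gives a = 142817/69648, b = -58669/69648, c = 1005/2902.

a = 2.051, b = -0.842, c = 0.346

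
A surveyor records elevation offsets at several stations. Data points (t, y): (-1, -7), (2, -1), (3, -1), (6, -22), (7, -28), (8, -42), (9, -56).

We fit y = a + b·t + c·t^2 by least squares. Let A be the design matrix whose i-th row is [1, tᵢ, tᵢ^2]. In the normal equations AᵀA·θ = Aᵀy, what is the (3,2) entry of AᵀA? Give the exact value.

1834

Row 3 ↔ basis t^2, column 2 ↔ basis t, so (AᵀA)_{3,2} = Σᵢ (t^2)·(t) = (1)·(-1) + (4)·(2) + (9)·(3) + (36)·(6) + (49)·(7) + (64)·(8) + (81)·(9) = 1834.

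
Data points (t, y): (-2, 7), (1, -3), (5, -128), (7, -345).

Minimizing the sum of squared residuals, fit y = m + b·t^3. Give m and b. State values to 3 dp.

m = -1.809, b = -1.002

Forming XᵀX = [[4, 461]; [461, 133339]] and Xᵀy = [-469, -134394]ᵀ gives XᵀX·[m, b]ᵀ = Xᵀy.
Δ = 4·133339 − 461² = 320835.
m = ((-469)·133339 − 461·(-134394))/320835 = -580357/320835; b = (4·(-134394) − 461·(-469))/320835 = -321367/320835.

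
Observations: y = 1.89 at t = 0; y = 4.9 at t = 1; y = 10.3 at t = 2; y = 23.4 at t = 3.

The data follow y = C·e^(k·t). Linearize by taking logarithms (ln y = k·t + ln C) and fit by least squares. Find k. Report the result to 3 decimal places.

Let Y = ln y. Fitting Y = k·t + ln C by least squares:
Σt = 6.0000, Σ(t)² = 14.0000, Σln y = 7.7107, Σt·ln y = 15.7117.
Equations: 14.0000·k + 6.0000·ln C = 15.7117;  6.0000·k + 4·ln C = 7.7107.
Solving (det = 20.0000): k = 0.82914, ln C = 0.68397.

k = 0.829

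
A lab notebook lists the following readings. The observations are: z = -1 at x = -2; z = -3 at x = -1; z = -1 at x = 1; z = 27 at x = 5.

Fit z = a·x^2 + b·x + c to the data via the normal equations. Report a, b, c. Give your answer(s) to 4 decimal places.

a = 1.0000, b = 1.0000, c = -3.0000

MᵀM·[a, b, c]ᵀ = Mᵀz reads: 643·a + 117·b + 31·c = 667;  117·a + 31·b + 3·c = 139;  31·a + 3·b + 4·c = 22.
Row-reducing yields a = 1, b = 1, c = -3.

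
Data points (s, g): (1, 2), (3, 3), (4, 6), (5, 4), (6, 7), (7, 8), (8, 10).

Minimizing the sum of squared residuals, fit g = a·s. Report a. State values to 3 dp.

a = 1.165

AᵀA·[a]ᵀ = Aᵀg reads: 200·a = 233.
a = 233/200 = 1.165.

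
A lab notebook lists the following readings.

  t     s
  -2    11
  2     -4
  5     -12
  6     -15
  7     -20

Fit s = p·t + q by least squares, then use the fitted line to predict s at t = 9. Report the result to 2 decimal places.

Forming AᵀA = [[118, 18]; [18, 5]] and Aᵀs = [-320, -40]ᵀ gives AᵀA·[p, q]ᵀ = Aᵀs.
det = 118·5 − 18² = 266.
p = ((-320)·5 − 18·(-40))/266 = -440/133; q = (118·(-40) − 18·(-320))/266 = 520/133.
At t = 9: ŝ = (-440/133)·(9) + (520/133)·(1) = -3440/133.

ŝ = -25.86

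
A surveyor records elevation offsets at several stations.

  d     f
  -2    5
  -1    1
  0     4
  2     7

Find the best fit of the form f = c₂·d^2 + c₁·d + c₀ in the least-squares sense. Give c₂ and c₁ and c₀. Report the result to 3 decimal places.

c₂ = 0.773, c₁ = 0.718, c₀ = 2.691

Normal-equation sums: Σd^2·d^2 = 33, Σd^2·d = -1, Σd^2 = 9, Σd·d = 9, Σd = -1, Σ1 = 4.
Right-hand side: Σd^2·f = 49, Σd·f = 3, Σf = 17.
Normal equations: [[33, -1, 9]; [-1, 9, -1]; [9, -1, 4]]·[c₂, c₁, c₀]ᵀ = [49, 3, 17]ᵀ.
Row-reducing yields c₂ = 17/22, c₁ = 79/110, c₀ = 148/55.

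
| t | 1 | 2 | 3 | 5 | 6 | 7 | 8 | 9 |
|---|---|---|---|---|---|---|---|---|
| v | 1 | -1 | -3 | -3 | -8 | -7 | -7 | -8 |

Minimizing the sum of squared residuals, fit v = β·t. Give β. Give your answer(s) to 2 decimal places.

β = -0.93

The normal equations are: 269·β = -250.
(Σt·t = 269, Σt·v = -250.)
β = (-250)/269 = -0.929368.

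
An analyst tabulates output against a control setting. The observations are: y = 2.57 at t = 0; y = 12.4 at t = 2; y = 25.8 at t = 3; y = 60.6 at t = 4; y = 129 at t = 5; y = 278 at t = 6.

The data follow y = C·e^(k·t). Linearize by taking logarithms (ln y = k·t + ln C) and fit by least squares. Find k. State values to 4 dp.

Let Y = ln y. Fitting Y = k·t + ln C by least squares:
Σt = 20.0000, Σ(t)² = 90.0000, Σln y = 21.3037, Σt·ln y = 89.2685.
Equations: 90.0000·k + 20.0000·ln C = 89.2685;  20.0000·k + 6·ln C = 21.3037.
Δ = 90.0000·6 − (20.0000)² = 140.0000; k = (89.2685·6 − 20.0000·21.3037)/140.0000 = 0.78241, ln C = (90.0000·21.3037 − 20.0000·89.2685)/140.0000 = 0.94260.

k = 0.7824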